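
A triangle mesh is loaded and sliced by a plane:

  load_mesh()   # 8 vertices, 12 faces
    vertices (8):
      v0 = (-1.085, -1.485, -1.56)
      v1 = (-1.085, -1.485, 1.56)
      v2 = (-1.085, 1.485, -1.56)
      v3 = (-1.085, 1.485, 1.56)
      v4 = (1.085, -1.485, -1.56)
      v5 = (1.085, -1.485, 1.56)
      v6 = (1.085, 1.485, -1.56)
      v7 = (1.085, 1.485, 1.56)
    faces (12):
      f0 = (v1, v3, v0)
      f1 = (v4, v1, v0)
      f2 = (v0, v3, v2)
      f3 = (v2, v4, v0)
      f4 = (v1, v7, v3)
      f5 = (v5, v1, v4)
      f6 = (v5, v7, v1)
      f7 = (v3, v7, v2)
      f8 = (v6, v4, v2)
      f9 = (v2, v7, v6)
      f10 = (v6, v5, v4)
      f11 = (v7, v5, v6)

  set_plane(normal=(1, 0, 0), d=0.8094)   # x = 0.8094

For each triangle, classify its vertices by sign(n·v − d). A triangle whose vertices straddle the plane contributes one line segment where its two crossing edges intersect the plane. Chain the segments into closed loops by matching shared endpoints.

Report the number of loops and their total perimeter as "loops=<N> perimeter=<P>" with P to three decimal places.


loops=1 perimeter=12.180

Straddling triangles (8 of 12):
  (v4,v1,v0) [+--] → (0.8094, -1.485, -1.16375)–(0.8094, -1.485, -1.56)  len=0.3963
  (v2,v4,v0) [-+-] → (0.8094, -1.1078, -1.56)–(0.8094, -1.485, -1.56)  len=0.3772
  (v1,v7,v3) [-+-] → (0.8094, 1.1078, 1.56)–(0.8094, 1.485, 1.56)  len=0.3772
  (v5,v1,v4) [+-+] → (0.8094, -1.485, 1.56)–(0.8094, -1.485, -1.16375)  len=2.7237
  (v5,v7,v1) [++-] → (0.8094, 1.1078, 1.56)–(0.8094, -1.485, 1.56)  len=2.5928
  (v3,v7,v2) [-+-] → (0.8094, 1.485, 1.56)–(0.8094, 1.485, 1.16375)  len=0.3963
  (v6,v4,v2) [++-] → (0.8094, -1.1078, -1.56)–(0.8094, 1.485, -1.56)  len=2.5928
  (v2,v7,v6) [-++] → (0.8094, 1.485, 1.16375)–(0.8094, 1.485, -1.56)  len=2.7237

Chained into 1 loop(s):
  loop 1: 8 segments, perimeter = 12.1800
Total perimeter = 12.180


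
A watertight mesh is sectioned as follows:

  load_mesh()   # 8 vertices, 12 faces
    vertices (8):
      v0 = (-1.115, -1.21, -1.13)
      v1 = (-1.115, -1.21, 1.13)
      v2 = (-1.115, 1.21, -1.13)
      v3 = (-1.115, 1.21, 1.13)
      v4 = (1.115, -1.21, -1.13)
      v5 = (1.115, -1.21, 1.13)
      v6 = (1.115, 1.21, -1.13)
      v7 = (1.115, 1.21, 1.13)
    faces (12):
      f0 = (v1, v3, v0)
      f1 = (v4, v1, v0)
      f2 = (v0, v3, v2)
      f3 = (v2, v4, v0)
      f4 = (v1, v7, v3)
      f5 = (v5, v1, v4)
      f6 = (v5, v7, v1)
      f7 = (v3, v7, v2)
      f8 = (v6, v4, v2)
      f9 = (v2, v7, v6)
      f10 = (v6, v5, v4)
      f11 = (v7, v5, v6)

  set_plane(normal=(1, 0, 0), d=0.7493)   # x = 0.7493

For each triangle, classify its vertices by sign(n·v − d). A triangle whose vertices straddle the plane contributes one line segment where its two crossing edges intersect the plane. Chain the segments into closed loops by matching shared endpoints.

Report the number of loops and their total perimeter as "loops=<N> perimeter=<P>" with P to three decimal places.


Straddling triangles (8 of 12):
  (v4,v1,v0) [+--] → (0.7493, -1.21, -0.75938)–(0.7493, -1.21, -1.13)  len=0.3706
  (v2,v4,v0) [-+-] → (0.7493, -0.813142, -1.13)–(0.7493, -1.21, -1.13)  len=0.3969
  (v1,v7,v3) [-+-] → (0.7493, 0.813142, 1.13)–(0.7493, 1.21, 1.13)  len=0.3969
  (v5,v1,v4) [+-+] → (0.7493, -1.21, 1.13)–(0.7493, -1.21, -0.75938)  len=1.8894
  (v5,v7,v1) [++-] → (0.7493, 0.813142, 1.13)–(0.7493, -1.21, 1.13)  len=2.0231
  (v3,v7,v2) [-+-] → (0.7493, 1.21, 1.13)–(0.7493, 1.21, 0.75938)  len=0.3706
  (v6,v4,v2) [++-] → (0.7493, -0.813142, -1.13)–(0.7493, 1.21, -1.13)  len=2.0231
  (v2,v7,v6) [-++] → (0.7493, 1.21, 0.75938)–(0.7493, 1.21, -1.13)  len=1.8894

Chained into 1 loop(s):
  loop 1: 8 segments, perimeter = 9.3600
Total perimeter = 9.360

loops=1 perimeter=9.360


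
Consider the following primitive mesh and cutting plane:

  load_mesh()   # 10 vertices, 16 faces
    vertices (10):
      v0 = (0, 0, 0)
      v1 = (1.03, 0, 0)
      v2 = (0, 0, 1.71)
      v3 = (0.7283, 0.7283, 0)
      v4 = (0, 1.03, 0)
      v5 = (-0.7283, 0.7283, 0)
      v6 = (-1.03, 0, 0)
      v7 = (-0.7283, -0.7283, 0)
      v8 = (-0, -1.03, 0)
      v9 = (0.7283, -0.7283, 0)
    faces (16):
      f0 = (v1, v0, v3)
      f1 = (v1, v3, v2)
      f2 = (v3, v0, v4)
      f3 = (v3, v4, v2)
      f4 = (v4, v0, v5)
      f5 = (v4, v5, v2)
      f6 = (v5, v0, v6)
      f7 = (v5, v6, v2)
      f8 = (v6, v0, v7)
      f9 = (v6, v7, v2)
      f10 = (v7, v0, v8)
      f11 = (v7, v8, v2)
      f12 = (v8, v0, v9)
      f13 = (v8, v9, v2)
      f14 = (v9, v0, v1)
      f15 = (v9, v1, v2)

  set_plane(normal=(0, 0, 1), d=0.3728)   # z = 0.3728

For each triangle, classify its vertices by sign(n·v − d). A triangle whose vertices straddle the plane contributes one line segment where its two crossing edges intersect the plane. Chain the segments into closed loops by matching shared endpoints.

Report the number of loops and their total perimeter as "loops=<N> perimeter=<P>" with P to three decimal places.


Straddling triangles (8 of 16):
  (v1,v3,v2) [--+] → (0.569522, 0.569522, 0.3728)–(0.805448, 0, 0.3728)  len=0.6165
  (v3,v4,v2) [--+] → (0, 0.805448, 0.3728)–(0.569522, 0.569522, 0.3728)  len=0.6165
  (v4,v5,v2) [--+] → (-0.569522, 0.569522, 0.3728)–(0, 0.805448, 0.3728)  len=0.6165
  (v5,v6,v2) [--+] → (-0.805448, 0, 0.3728)–(-0.569522, 0.569522, 0.3728)  len=0.6165
  (v6,v7,v2) [--+] → (-0.569522, -0.569522, 0.3728)–(-0.805448, 0, 0.3728)  len=0.6165
  (v7,v8,v2) [--+] → (0, -0.805448, 0.3728)–(-0.569522, -0.569522, 0.3728)  len=0.6165
  (v8,v9,v2) [--+] → (0.569522, -0.569522, 0.3728)–(0, -0.805448, 0.3728)  len=0.6165
  (v9,v1,v2) [--+] → (0.805448, 0, 0.3728)–(0.569522, -0.569522, 0.3728)  len=0.6165

Chained into 1 loop(s):
  loop 1: 8 segments, perimeter = 4.9316
Total perimeter = 4.932

loops=1 perimeter=4.932


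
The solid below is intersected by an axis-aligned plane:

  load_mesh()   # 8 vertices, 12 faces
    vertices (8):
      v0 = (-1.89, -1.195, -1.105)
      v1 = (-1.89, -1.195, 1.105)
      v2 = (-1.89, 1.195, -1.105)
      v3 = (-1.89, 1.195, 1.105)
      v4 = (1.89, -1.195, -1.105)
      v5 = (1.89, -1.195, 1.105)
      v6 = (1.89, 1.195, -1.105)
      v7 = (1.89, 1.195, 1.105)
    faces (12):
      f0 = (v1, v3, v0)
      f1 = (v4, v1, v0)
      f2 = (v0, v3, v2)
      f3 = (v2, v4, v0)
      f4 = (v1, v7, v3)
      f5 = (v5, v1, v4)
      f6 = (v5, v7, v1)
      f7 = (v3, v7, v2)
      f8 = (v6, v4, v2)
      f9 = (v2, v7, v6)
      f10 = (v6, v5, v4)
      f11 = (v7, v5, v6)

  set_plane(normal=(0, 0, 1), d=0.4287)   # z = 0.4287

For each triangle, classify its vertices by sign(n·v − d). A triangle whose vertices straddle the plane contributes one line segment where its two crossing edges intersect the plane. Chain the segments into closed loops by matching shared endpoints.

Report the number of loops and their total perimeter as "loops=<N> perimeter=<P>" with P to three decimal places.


loops=1 perimeter=12.340

Straddling triangles (8 of 12):
  (v1,v3,v0) [++-] → (-1.89, 0.463617, 0.4287)–(-1.89, -1.195, 0.4287)  len=1.6586
  (v4,v1,v0) [-+-] → (-0.733252, -1.195, 0.4287)–(-1.89, -1.195, 0.4287)  len=1.1567
  (v0,v3,v2) [-+-] → (-1.89, 0.463617, 0.4287)–(-1.89, 1.195, 0.4287)  len=0.7314
  (v5,v1,v4) [++-] → (-0.733252, -1.195, 0.4287)–(1.89, -1.195, 0.4287)  len=2.6233
  (v3,v7,v2) [++-] → (0.733252, 1.195, 0.4287)–(-1.89, 1.195, 0.4287)  len=2.6233
  (v2,v7,v6) [-+-] → (0.733252, 1.195, 0.4287)–(1.89, 1.195, 0.4287)  len=1.1567
  (v6,v5,v4) [-+-] → (1.89, -0.463617, 0.4287)–(1.89, -1.195, 0.4287)  len=0.7314
  (v7,v5,v6) [++-] → (1.89, -0.463617, 0.4287)–(1.89, 1.195, 0.4287)  len=1.6586

Chained into 1 loop(s):
  loop 1: 8 segments, perimeter = 12.3400
Total perimeter = 12.340


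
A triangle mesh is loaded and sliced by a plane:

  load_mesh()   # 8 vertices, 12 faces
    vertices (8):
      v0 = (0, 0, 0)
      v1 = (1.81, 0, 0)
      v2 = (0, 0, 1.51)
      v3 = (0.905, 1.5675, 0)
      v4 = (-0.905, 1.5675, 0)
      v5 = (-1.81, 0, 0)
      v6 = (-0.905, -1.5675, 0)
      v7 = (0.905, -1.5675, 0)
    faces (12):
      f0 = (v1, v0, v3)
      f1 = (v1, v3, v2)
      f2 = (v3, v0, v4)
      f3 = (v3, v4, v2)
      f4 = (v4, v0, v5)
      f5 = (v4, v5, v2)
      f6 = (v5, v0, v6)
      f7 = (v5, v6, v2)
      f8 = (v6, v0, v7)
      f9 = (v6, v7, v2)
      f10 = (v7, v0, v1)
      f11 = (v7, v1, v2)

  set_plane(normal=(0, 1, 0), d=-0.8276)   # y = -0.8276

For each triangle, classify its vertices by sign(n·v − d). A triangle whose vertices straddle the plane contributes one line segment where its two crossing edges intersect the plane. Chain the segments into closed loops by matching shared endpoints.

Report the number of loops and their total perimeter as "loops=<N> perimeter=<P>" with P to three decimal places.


Straddling triangles (6 of 12):
  (v5,v0,v6) [++-] → (-0.477817, -0.8276, 0)–(-1.33218, -0.8276, 0)  len=0.8544
  (v5,v6,v2) [+-+] → (-1.33218, -0.8276, 0)–(-0.477817, -0.8276, 0.712759)  len=1.1126
  (v6,v0,v7) [-+-] → (-0.477817, -0.8276, 0)–(0.477817, -0.8276, 0)  len=0.9556
  (v6,v7,v2) [--+] → (0.477817, -0.8276, 0.712759)–(-0.477817, -0.8276, 0.712759)  len=0.9556
  (v7,v0,v1) [-++] → (0.477817, -0.8276, 0)–(1.33218, -0.8276, 0)  len=0.8544
  (v7,v1,v2) [-++] → (1.33218, -0.8276, 0)–(0.477817, -0.8276, 0.712759)  len=1.1126

Chained into 1 loop(s):
  loop 1: 6 segments, perimeter = 5.8453
Total perimeter = 5.845

loops=1 perimeter=5.845


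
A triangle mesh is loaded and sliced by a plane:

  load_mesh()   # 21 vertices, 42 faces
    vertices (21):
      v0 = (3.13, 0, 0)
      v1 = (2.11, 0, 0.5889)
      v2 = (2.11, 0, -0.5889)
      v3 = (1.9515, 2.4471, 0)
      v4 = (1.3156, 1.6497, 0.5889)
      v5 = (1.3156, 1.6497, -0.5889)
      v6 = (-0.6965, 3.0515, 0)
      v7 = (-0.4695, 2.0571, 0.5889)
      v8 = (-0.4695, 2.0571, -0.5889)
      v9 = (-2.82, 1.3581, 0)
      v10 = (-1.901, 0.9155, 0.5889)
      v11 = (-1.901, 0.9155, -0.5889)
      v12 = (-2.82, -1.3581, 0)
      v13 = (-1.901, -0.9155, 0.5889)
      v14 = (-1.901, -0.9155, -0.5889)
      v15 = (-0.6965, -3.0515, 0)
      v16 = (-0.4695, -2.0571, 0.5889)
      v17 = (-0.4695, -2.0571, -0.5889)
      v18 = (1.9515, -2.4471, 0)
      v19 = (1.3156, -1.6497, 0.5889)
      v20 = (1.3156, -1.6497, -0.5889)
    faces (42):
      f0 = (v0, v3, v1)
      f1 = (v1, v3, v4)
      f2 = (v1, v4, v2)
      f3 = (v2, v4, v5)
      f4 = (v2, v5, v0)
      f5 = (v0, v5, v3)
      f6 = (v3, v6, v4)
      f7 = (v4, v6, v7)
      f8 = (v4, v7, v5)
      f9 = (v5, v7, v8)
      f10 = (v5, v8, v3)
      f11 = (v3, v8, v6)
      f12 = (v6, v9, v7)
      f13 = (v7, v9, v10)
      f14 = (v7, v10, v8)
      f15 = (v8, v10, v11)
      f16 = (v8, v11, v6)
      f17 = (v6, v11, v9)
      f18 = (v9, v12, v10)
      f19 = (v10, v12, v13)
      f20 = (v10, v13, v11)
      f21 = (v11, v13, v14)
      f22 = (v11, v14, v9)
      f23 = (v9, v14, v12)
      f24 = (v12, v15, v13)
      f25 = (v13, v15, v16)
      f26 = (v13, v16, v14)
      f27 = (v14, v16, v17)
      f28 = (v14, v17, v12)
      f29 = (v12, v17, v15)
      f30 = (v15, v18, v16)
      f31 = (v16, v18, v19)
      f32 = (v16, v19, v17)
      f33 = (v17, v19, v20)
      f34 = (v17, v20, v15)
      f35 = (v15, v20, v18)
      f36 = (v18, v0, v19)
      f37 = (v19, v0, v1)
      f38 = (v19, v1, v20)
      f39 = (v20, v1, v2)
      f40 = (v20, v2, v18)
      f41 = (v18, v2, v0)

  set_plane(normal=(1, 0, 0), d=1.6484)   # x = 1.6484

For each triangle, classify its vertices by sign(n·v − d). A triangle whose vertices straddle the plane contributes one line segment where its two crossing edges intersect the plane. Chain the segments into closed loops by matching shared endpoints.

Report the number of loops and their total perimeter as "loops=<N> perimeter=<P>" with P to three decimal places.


Straddling triangles (16 of 42):
  (v1,v3,v4) [++-] → (1.6484, 2.06702, 0.280698)–(1.6484, 0.958587, 0.5889)  len=1.1505
  (v1,v4,v2) [+-+] → (1.6484, 0.958587, 0.5889)–(1.6484, 0.958587, 0.0954813)  len=0.4934
  (v2,v4,v5) [+--] → (1.6484, 0.958587, 0.0954813)–(1.6484, 0.958587, -0.5889)  len=0.6844
  (v2,v5,v0) [+-+] → (1.6484, 0.958587, -0.5889)–(1.6484, 1.34711, -0.480883)  len=0.4033
  (v0,v5,v3) [+-+] → (1.6484, 1.34711, -0.480883)–(1.6484, 2.06702, -0.280698)  len=0.7472
  (v3,v6,v4) [+--] → (1.6484, 2.51628, 0)–(1.6484, 2.06702, 0.280698)  len=0.5297
  (v5,v8,v3) [--+] → (1.6484, 2.39827, -0.073728)–(1.6484, 2.06702, -0.280698)  len=0.3906
  (v3,v8,v6) [+--] → (1.6484, 2.39827, -0.073728)–(1.6484, 2.51628, 0)  len=0.1391
  (v15,v18,v16) [-+-] → (1.6484, -2.51628, 0)–(1.6484, -2.39827, 0.073728)  len=0.1391
  (v16,v18,v19) [-+-] → (1.6484, -2.39827, 0.073728)–(1.6484, -2.06702, 0.280698)  len=0.3906
  (v15,v20,v18) [--+] → (1.6484, -2.06702, -0.280698)–(1.6484, -2.51628, 0)  len=0.5297
  (v18,v0,v19) [++-] → (1.6484, -1.34711, 0.480883)–(1.6484, -2.06702, 0.280698)  len=0.7472
  (v19,v0,v1) [-++] → (1.6484, -1.34711, 0.480883)–(1.6484, -0.958587, 0.5889)  len=0.4033
  (v19,v1,v20) [-+-] → (1.6484, -0.958587, 0.5889)–(1.6484, -0.958587, -0.0954813)  len=0.6844
  (v20,v1,v2) [-++] → (1.6484, -0.958587, -0.0954813)–(1.6484, -0.958587, -0.5889)  len=0.4934
  (v20,v2,v18) [-++] → (1.6484, -0.958587, -0.5889)–(1.6484, -2.06702, -0.280698)  len=1.1505

Chained into 2 loop(s):
  loop 1: 8 segments, perimeter = 4.5383
  loop 2: 8 segments, perimeter = 4.5383
Total perimeter = 9.077

loops=2 perimeter=9.077


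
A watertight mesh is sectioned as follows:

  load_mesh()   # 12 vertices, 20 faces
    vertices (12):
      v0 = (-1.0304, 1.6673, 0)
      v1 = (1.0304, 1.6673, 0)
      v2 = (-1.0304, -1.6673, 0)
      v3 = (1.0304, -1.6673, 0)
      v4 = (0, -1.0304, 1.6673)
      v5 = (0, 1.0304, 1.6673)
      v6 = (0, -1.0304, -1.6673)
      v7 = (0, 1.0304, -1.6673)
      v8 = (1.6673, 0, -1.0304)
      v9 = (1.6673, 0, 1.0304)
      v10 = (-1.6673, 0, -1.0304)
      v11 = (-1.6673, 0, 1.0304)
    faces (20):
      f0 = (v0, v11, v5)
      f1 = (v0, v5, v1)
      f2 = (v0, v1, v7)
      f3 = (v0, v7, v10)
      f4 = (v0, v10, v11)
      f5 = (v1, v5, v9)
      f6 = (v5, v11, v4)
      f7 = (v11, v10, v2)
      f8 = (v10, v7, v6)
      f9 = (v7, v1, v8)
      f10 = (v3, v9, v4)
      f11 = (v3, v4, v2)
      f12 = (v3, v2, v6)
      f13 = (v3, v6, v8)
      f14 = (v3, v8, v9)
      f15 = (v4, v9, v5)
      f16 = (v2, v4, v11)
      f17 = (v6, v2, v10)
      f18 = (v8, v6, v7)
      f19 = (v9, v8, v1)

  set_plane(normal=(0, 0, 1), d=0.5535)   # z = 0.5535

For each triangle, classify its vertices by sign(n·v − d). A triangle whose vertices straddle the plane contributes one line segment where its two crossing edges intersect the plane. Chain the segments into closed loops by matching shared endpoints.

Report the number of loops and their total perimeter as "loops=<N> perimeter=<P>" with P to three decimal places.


Straddling triangles (10 of 20):
  (v0,v11,v5) [-++] → (-1.37252, 0.771676, 0.5535)–(-0.688334, 1.45587, 0.5535)  len=0.9676
  (v0,v5,v1) [-+-] → (-0.688334, 1.45587, 0.5535)–(0.688334, 1.45587, 0.5535)  len=1.3767
  (v0,v10,v11) [--+] → (-1.6673, 0, 0.5535)–(-1.37252, 0.771676, 0.5535)  len=0.8261
  (v1,v5,v9) [-++] → (0.688334, 1.45587, 0.5535)–(1.37252, 0.771676, 0.5535)  len=0.9676
  (v11,v10,v2) [+--] → (-1.6673, 0, 0.5535)–(-1.37252, -0.771676, 0.5535)  len=0.8261
  (v3,v9,v4) [-++] → (1.37252, -0.771676, 0.5535)–(0.688334, -1.45587, 0.5535)  len=0.9676
  (v3,v4,v2) [-+-] → (0.688334, -1.45587, 0.5535)–(-0.688334, -1.45587, 0.5535)  len=1.3767
  (v3,v8,v9) [--+] → (1.6673, 0, 0.5535)–(1.37252, -0.771676, 0.5535)  len=0.8261
  (v2,v4,v11) [-++] → (-0.688334, -1.45587, 0.5535)–(-1.37252, -0.771676, 0.5535)  len=0.9676
  (v9,v8,v1) [+--] → (1.6673, 0, 0.5535)–(1.37252, 0.771676, 0.5535)  len=0.8261

Chained into 1 loop(s):
  loop 1: 10 segments, perimeter = 9.9279
Total perimeter = 9.928

loops=1 perimeter=9.928


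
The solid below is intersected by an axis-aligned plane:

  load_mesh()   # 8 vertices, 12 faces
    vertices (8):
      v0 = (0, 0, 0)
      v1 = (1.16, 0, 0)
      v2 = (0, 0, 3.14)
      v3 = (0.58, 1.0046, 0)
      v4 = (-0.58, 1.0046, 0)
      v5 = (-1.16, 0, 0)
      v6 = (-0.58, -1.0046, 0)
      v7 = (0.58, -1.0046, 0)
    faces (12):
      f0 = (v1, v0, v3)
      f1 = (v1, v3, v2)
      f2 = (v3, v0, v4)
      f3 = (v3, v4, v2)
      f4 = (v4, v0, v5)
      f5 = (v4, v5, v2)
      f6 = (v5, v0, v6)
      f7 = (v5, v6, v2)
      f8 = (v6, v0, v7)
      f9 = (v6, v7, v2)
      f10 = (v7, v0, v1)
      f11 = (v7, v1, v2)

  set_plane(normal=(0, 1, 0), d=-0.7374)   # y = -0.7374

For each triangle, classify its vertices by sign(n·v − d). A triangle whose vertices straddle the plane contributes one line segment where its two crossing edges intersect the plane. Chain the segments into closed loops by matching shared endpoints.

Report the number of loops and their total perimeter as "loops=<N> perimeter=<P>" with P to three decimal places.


loops=1 perimeter=4.101

Straddling triangles (6 of 12):
  (v5,v0,v6) [++-] → (-0.425734, -0.7374, 0)–(-0.734266, -0.7374, 0)  len=0.3085
  (v5,v6,v2) [+-+] → (-0.734266, -0.7374, 0)–(-0.425734, -0.7374, 0.835166)  len=0.8903
  (v6,v0,v7) [-+-] → (-0.425734, -0.7374, 0)–(0.425734, -0.7374, 0)  len=0.8515
  (v6,v7,v2) [--+] → (0.425734, -0.7374, 0.835166)–(-0.425734, -0.7374, 0.835166)  len=0.8515
  (v7,v0,v1) [-++] → (0.425734, -0.7374, 0)–(0.734266, -0.7374, 0)  len=0.3085
  (v7,v1,v2) [-++] → (0.734266, -0.7374, 0)–(0.425734, -0.7374, 0.835166)  len=0.8903

Chained into 1 loop(s):
  loop 1: 6 segments, perimeter = 4.1007
Total perimeter = 4.101


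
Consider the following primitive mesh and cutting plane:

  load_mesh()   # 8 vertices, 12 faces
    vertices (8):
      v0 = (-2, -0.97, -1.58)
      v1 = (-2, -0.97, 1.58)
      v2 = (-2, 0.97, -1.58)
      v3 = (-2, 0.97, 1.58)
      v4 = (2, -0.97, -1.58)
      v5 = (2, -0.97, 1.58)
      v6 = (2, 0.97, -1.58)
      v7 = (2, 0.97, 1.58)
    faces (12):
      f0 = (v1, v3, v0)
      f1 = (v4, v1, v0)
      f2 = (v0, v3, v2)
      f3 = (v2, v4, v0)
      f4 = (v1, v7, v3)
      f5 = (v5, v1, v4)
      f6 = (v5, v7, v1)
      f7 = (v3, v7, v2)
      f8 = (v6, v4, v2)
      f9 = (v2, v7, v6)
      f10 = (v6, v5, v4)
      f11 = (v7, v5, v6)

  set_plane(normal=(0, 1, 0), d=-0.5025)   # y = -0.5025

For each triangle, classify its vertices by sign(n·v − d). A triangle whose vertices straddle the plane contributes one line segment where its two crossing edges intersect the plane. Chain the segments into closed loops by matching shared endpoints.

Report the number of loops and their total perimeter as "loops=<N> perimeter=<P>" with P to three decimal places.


loops=1 perimeter=14.320

Straddling triangles (8 of 12):
  (v1,v3,v0) [-+-] → (-2, -0.5025, 1.58)–(-2, -0.5025, -0.818505)  len=2.3985
  (v0,v3,v2) [-++] → (-2, -0.5025, -0.818505)–(-2, -0.5025, -1.58)  len=0.7615
  (v2,v4,v0) [+--] → (1.03608, -0.5025, -1.58)–(-2, -0.5025, -1.58)  len=3.0361
  (v1,v7,v3) [-++] → (-1.03608, -0.5025, 1.58)–(-2, -0.5025, 1.58)  len=0.9639
  (v5,v7,v1) [-+-] → (2, -0.5025, 1.58)–(-1.03608, -0.5025, 1.58)  len=3.0361
  (v6,v4,v2) [+-+] → (2, -0.5025, -1.58)–(1.03608, -0.5025, -1.58)  len=0.9639
  (v6,v5,v4) [+--] → (2, -0.5025, 0.818505)–(2, -0.5025, -1.58)  len=2.3985
  (v7,v5,v6) [+-+] → (2, -0.5025, 1.58)–(2, -0.5025, 0.818505)  len=0.7615

Chained into 1 loop(s):
  loop 1: 8 segments, perimeter = 14.3200
Total perimeter = 14.320


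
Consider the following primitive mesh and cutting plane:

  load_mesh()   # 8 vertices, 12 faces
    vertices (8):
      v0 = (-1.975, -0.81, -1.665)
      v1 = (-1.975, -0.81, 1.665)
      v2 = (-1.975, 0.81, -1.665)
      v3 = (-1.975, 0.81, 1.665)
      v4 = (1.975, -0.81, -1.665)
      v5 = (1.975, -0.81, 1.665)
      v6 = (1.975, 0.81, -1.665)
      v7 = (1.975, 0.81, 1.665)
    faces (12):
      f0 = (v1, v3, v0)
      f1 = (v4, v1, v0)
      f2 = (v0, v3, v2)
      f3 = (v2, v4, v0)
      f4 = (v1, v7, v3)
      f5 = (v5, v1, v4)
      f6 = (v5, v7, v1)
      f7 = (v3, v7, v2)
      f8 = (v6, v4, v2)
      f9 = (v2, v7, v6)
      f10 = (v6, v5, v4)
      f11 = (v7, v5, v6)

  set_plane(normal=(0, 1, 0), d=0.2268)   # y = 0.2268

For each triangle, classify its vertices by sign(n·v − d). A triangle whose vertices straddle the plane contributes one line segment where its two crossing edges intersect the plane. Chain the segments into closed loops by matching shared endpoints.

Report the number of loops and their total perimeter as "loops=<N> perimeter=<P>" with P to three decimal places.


Straddling triangles (8 of 12):
  (v1,v3,v0) [-+-] → (-1.975, 0.2268, 1.665)–(-1.975, 0.2268, 0.4662)  len=1.1988
  (v0,v3,v2) [-++] → (-1.975, 0.2268, 0.4662)–(-1.975, 0.2268, -1.665)  len=2.1312
  (v2,v4,v0) [+--] → (-0.553, 0.2268, -1.665)–(-1.975, 0.2268, -1.665)  len=1.4220
  (v1,v7,v3) [-++] → (0.553, 0.2268, 1.665)–(-1.975, 0.2268, 1.665)  len=2.5280
  (v5,v7,v1) [-+-] → (1.975, 0.2268, 1.665)–(0.553, 0.2268, 1.665)  len=1.4220
  (v6,v4,v2) [+-+] → (1.975, 0.2268, -1.665)–(-0.553, 0.2268, -1.665)  len=2.5280
  (v6,v5,v4) [+--] → (1.975, 0.2268, -0.4662)–(1.975, 0.2268, -1.665)  len=1.1988
  (v7,v5,v6) [+-+] → (1.975, 0.2268, 1.665)–(1.975, 0.2268, -0.4662)  len=2.1312

Chained into 1 loop(s):
  loop 1: 8 segments, perimeter = 14.5600
Total perimeter = 14.560

loops=1 perimeter=14.560


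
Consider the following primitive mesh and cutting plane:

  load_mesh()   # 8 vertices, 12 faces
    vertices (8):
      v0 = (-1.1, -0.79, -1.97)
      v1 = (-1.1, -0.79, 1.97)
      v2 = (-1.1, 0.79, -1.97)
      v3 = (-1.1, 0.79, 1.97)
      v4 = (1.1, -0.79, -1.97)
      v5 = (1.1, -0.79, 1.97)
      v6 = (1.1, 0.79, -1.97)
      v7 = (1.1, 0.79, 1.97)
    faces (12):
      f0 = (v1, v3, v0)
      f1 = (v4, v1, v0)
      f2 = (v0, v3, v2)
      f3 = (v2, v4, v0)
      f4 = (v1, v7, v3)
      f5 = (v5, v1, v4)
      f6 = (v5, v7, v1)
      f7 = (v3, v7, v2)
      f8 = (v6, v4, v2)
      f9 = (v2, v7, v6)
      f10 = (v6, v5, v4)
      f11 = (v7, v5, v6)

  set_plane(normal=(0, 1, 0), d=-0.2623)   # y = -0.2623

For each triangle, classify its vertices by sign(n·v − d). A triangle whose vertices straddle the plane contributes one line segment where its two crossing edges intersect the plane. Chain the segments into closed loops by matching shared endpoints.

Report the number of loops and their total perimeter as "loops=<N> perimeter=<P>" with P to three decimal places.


loops=1 perimeter=12.280

Straddling triangles (8 of 12):
  (v1,v3,v0) [-+-] → (-1.1, -0.2623, 1.97)–(-1.1, -0.2623, -0.65409)  len=2.6241
  (v0,v3,v2) [-++] → (-1.1, -0.2623, -0.65409)–(-1.1, -0.2623, -1.97)  len=1.3159
  (v2,v4,v0) [+--] → (0.365228, -0.2623, -1.97)–(-1.1, -0.2623, -1.97)  len=1.4652
  (v1,v7,v3) [-++] → (-0.365228, -0.2623, 1.97)–(-1.1, -0.2623, 1.97)  len=0.7348
  (v5,v7,v1) [-+-] → (1.1, -0.2623, 1.97)–(-0.365228, -0.2623, 1.97)  len=1.4652
  (v6,v4,v2) [+-+] → (1.1, -0.2623, -1.97)–(0.365228, -0.2623, -1.97)  len=0.7348
  (v6,v5,v4) [+--] → (1.1, -0.2623, 0.65409)–(1.1, -0.2623, -1.97)  len=2.6241
  (v7,v5,v6) [+-+] → (1.1, -0.2623, 1.97)–(1.1, -0.2623, 0.65409)  len=1.3159

Chained into 1 loop(s):
  loop 1: 8 segments, perimeter = 12.2800
Total perimeter = 12.280


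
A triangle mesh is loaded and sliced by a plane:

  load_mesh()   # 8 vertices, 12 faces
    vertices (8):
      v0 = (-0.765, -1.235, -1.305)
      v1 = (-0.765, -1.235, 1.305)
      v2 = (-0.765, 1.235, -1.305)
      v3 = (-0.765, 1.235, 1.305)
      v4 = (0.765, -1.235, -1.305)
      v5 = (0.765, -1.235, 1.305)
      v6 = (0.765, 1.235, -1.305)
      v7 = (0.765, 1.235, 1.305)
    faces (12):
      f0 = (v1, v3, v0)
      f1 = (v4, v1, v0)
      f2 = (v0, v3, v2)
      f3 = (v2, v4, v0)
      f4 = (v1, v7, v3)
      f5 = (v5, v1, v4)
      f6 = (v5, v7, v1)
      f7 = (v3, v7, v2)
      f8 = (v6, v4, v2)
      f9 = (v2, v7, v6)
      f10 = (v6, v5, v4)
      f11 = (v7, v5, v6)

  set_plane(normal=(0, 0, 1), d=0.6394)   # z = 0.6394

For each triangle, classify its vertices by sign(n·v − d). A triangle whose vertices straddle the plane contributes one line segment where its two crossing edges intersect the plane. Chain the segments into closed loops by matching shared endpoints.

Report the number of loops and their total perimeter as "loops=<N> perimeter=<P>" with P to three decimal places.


Straddling triangles (8 of 12):
  (v1,v3,v0) [++-] → (-0.765, 0.605103, 0.6394)–(-0.765, -1.235, 0.6394)  len=1.8401
  (v4,v1,v0) [-+-] → (-0.374821, -1.235, 0.6394)–(-0.765, -1.235, 0.6394)  len=0.3902
  (v0,v3,v2) [-+-] → (-0.765, 0.605103, 0.6394)–(-0.765, 1.235, 0.6394)  len=0.6299
  (v5,v1,v4) [++-] → (-0.374821, -1.235, 0.6394)–(0.765, -1.235, 0.6394)  len=1.1398
  (v3,v7,v2) [++-] → (0.374821, 1.235, 0.6394)–(-0.765, 1.235, 0.6394)  len=1.1398
  (v2,v7,v6) [-+-] → (0.374821, 1.235, 0.6394)–(0.765, 1.235, 0.6394)  len=0.3902
  (v6,v5,v4) [-+-] → (0.765, -0.605103, 0.6394)–(0.765, -1.235, 0.6394)  len=0.6299
  (v7,v5,v6) [++-] → (0.765, -0.605103, 0.6394)–(0.765, 1.235, 0.6394)  len=1.8401

Chained into 1 loop(s):
  loop 1: 8 segments, perimeter = 8.0000
Total perimeter = 8.000

loops=1 perimeter=8.000


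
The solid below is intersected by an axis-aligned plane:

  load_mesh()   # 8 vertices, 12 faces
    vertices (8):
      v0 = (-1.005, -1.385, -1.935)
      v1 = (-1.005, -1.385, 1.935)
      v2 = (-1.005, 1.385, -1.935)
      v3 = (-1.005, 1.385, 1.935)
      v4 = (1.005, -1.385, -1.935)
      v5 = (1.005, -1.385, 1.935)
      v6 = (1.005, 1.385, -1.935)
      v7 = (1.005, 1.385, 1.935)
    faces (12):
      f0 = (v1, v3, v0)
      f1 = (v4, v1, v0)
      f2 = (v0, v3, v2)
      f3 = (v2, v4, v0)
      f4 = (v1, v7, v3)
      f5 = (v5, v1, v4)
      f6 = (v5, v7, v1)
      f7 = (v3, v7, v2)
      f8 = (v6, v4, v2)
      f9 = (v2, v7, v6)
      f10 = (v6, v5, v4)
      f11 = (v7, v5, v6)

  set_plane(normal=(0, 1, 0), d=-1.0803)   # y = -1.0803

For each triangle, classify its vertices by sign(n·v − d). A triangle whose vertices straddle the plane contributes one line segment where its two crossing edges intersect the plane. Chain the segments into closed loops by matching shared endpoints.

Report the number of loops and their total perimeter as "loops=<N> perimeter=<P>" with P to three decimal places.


Straddling triangles (8 of 12):
  (v1,v3,v0) [-+-] → (-1.005, -1.0803, 1.935)–(-1.005, -1.0803, -1.5093)  len=3.4443
  (v0,v3,v2) [-++] → (-1.005, -1.0803, -1.5093)–(-1.005, -1.0803, -1.935)  len=0.4257
  (v2,v4,v0) [+--] → (0.7839, -1.0803, -1.935)–(-1.005, -1.0803, -1.935)  len=1.7889
  (v1,v7,v3) [-++] → (-0.7839, -1.0803, 1.935)–(-1.005, -1.0803, 1.935)  len=0.2211
  (v5,v7,v1) [-+-] → (1.005, -1.0803, 1.935)–(-0.7839, -1.0803, 1.935)  len=1.7889
  (v6,v4,v2) [+-+] → (1.005, -1.0803, -1.935)–(0.7839, -1.0803, -1.935)  len=0.2211
  (v6,v5,v4) [+--] → (1.005, -1.0803, 1.5093)–(1.005, -1.0803, -1.935)  len=3.4443
  (v7,v5,v6) [+-+] → (1.005, -1.0803, 1.935)–(1.005, -1.0803, 1.5093)  len=0.4257

Chained into 1 loop(s):
  loop 1: 8 segments, perimeter = 11.7600
Total perimeter = 11.760

loops=1 perimeter=11.760


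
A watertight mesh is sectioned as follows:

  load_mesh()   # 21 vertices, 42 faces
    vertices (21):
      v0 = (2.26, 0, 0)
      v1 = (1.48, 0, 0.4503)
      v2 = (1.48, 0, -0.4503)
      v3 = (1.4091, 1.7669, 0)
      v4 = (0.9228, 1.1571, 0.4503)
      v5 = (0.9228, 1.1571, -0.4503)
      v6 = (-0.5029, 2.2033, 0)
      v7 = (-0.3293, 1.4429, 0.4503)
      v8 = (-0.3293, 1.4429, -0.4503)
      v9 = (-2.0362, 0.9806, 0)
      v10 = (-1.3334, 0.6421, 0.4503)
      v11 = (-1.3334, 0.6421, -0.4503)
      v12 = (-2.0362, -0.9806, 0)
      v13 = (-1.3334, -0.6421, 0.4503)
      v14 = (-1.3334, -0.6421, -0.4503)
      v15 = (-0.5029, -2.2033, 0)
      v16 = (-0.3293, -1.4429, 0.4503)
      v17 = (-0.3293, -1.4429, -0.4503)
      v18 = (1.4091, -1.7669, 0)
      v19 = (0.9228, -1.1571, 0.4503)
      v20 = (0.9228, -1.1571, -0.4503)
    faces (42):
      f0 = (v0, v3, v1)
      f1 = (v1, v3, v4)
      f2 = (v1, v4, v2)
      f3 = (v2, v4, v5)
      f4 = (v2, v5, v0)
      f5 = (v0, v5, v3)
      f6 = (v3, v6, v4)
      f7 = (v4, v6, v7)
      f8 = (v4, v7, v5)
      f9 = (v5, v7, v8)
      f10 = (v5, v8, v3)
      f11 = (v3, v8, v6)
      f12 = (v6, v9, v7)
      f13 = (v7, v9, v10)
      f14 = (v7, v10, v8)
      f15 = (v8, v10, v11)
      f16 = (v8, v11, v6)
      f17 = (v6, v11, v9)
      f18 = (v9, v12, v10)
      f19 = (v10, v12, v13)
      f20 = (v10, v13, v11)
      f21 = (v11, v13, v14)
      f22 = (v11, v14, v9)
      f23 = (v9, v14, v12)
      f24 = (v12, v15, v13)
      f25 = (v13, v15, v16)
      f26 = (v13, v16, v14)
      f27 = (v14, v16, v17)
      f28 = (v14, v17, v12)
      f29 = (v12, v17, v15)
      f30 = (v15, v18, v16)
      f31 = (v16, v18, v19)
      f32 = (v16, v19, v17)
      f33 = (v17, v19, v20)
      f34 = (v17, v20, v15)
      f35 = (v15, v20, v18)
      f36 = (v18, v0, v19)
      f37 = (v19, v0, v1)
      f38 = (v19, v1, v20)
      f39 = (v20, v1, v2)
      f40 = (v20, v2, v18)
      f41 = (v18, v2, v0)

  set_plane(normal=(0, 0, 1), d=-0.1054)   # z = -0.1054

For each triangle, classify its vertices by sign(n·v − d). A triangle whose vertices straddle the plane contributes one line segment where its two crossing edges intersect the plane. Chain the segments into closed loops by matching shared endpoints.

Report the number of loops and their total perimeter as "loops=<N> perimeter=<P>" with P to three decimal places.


loops=2 perimeter=21.609

Straddling triangles (28 of 42):
  (v1,v4,v2) [++-] → (1.26661, 0.443131, -0.1054)–(1.48, 0, -0.1054)  len=0.4918
  (v2,v4,v5) [-+-] → (1.26661, 0.443131, -0.1054)–(0.9228, 1.1571, -0.1054)  len=0.7924
  (v2,v5,v0) [--+] → (1.94701, 0.270838, -0.1054)–(2.07743, 0, -0.1054)  len=0.3006
  (v0,v5,v3) [+-+] → (1.94701, 0.270838, -0.1054)–(1.29527, 1.62417, -0.1054)  len=1.5021
  (v4,v7,v5) [++-] → (0.443287, 1.26655, -0.1054)–(0.9228, 1.1571, -0.1054)  len=0.4918
  (v5,v7,v8) [-+-] → (0.443287, 1.26655, -0.1054)–(-0.3293, 1.4429, -0.1054)  len=0.7925
  (v5,v8,v3) [--+] → (1.0022, 1.69106, -0.1054)–(1.29527, 1.62417, -0.1054)  len=0.3006
  (v3,v8,v6) [+-+] → (1.0022, 1.69106, -0.1054)–(-0.462266, 2.02532, -0.1054)  len=1.5021
  (v7,v10,v8) [++-] → (-0.713837, 1.13622, -0.1054)–(-0.3293, 1.4429, -0.1054)  len=0.4919
  (v8,v10,v11) [-+-] → (-0.713837, 1.13622, -0.1054)–(-1.3334, 0.6421, -0.1054)  len=0.7925
  (v8,v11,v6) [--+] → (-0.697292, 1.83788, -0.1054)–(-0.462266, 2.02532, -0.1054)  len=0.3006
  (v6,v11,v9) [+-+] → (-0.697292, 1.83788, -0.1054)–(-1.8717, 0.901369, -0.1054)  len=1.5021
  (v10,v13,v11) [++-] → (-1.3334, 0.150294, -0.1054)–(-1.3334, 0.6421, -0.1054)  len=0.4918
  (v11,v13,v14) [-+-] → (-1.3334, 0.150294, -0.1054)–(-1.3334, -0.6421, -0.1054)  len=0.7924
  (v11,v14,v9) [--+] → (-1.8717, 0.600781, -0.1054)–(-1.8717, 0.901369, -0.1054)  len=0.3006
  (v9,v14,v12) [+-+] → (-1.8717, 0.600781, -0.1054)–(-1.8717, -0.901369, -0.1054)  len=1.5021
  (v13,v16,v14) [++-] → (-0.948863, -0.94878, -0.1054)–(-1.3334, -0.6421, -0.1054)  len=0.4919
  (v14,v16,v17) [-+-] → (-0.948863, -0.94878, -0.1054)–(-0.3293, -1.4429, -0.1054)  len=0.7925
  (v14,v17,v12) [--+] → (-1.63667, -1.08881, -0.1054)–(-1.8717, -0.901369, -0.1054)  len=0.3006
  (v12,v17,v15) [+-+] → (-1.63667, -1.08881, -0.1054)–(-0.462266, -2.02532, -0.1054)  len=1.5021
  (v16,v19,v17) [++-] → (0.150213, -1.33345, -0.1054)–(-0.3293, -1.4429, -0.1054)  len=0.4918
  (v17,v19,v20) [-+-] → (0.150213, -1.33345, -0.1054)–(0.9228, -1.1571, -0.1054)  len=0.7925
  (v17,v20,v15) [--+] → (-0.169192, -1.95842, -0.1054)–(-0.462266, -2.02532, -0.1054)  len=0.3006
  (v15,v20,v18) [+-+] → (-0.169192, -1.95842, -0.1054)–(1.29527, -1.62417, -0.1054)  len=1.5021
  (v19,v1,v20) [++-] → (1.13619, -0.713969, -0.1054)–(0.9228, -1.1571, -0.1054)  len=0.4918
  (v20,v1,v2) [-+-] → (1.13619, -0.713969, -0.1054)–(1.48, 0, -0.1054)  len=0.7924
  (v20,v2,v18) [--+] → (1.4257, -1.35333, -0.1054)–(1.29527, -1.62417, -0.1054)  len=0.3006
  (v18,v2,v0) [+-+] → (1.4257, -1.35333, -0.1054)–(2.07743, 0, -0.1054)  len=1.5021

Chained into 2 loop(s):
  loop 1: 14 segments, perimeter = 8.9900
  loop 2: 14 segments, perimeter = 12.6190
Total perimeter = 21.609


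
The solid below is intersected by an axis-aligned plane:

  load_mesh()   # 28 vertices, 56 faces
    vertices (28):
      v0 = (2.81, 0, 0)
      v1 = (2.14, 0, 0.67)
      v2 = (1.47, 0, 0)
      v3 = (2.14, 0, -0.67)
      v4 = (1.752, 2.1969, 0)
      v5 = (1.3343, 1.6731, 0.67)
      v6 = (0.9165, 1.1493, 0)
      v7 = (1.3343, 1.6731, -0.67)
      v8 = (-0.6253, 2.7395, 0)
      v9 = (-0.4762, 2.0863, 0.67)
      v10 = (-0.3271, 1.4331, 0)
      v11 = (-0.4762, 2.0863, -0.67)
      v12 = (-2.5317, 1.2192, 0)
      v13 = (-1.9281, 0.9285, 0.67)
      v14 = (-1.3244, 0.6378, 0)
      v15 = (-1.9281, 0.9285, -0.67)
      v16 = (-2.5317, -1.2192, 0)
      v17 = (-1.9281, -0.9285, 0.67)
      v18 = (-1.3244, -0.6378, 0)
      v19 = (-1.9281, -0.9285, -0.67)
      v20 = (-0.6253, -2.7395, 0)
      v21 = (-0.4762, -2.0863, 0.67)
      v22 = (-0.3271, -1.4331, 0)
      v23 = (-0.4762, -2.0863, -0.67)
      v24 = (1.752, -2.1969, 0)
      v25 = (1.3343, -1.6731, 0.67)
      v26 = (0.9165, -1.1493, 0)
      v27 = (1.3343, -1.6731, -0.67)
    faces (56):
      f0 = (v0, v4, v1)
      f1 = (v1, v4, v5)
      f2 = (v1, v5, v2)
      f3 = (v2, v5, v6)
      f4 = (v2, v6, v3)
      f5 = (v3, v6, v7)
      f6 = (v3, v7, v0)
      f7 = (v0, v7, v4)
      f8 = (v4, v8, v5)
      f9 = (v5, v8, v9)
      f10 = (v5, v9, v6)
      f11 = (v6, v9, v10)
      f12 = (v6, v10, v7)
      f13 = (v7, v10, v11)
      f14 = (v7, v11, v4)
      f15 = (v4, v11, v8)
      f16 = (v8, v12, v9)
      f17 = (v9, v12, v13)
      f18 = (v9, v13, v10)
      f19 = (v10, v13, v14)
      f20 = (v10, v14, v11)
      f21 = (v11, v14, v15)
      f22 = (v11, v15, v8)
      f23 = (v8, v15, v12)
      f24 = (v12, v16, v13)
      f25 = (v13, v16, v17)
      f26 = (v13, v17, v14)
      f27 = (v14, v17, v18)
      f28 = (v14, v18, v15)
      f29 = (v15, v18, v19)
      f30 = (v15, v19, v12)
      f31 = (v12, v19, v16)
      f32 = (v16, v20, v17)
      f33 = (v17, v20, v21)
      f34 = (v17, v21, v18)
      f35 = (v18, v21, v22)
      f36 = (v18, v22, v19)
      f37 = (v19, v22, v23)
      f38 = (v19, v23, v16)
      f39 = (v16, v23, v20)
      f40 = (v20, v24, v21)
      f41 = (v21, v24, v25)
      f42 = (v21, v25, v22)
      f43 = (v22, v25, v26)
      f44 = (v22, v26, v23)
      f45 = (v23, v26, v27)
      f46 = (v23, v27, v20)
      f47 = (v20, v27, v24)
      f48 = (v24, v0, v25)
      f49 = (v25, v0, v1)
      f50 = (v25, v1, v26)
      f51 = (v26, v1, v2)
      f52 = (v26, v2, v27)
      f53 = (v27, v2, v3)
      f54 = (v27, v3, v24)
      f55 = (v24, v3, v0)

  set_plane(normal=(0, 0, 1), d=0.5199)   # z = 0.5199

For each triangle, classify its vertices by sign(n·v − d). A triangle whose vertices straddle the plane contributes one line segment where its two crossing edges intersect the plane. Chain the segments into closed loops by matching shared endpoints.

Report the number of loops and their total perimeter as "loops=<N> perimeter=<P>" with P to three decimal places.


Straddling triangles (28 of 56):
  (v0,v4,v1) [--+] → (2.05308, 0.492171, 0.5199)–(2.2901, 0, 0.5199)  len=0.5463
  (v1,v4,v5) [+-+] → (2.05308, 0.492171, 0.5199)–(1.42788, 1.79045, 0.5199)  len=1.4410
  (v1,v5,v2) [++-] → (1.3647, 1.29828, 0.5199)–(1.9899, 0, 0.5199)  len=1.4410
  (v2,v5,v6) [-+-] → (1.3647, 1.29828, 0.5199)–(1.2407, 1.55575, 0.5199)  len=0.2858
  (v4,v8,v5) [--+] → (0.895291, 1.91201, 0.5199)–(1.42788, 1.79045, 0.5199)  len=0.5463
  (v5,v8,v9) [+-+] → (0.895291, 1.91201, 0.5199)–(-0.509603, 2.23264, 0.5199)  len=1.4410
  (v5,v9,v6) [++-] → (-0.164194, 1.87638, 0.5199)–(1.2407, 1.55575, 0.5199)  len=1.4410
  (v6,v9,v10) [-+-] → (-0.164194, 1.87638, 0.5199)–(-0.442797, 1.93996, 0.5199)  len=0.2858
  (v8,v12,v9) [--+] → (-0.936693, 1.89204, 0.5199)–(-0.509603, 2.23264, 0.5199)  len=0.5463
  (v9,v12,v13) [+-+] → (-0.936693, 1.89204, 0.5199)–(-2.06332, 0.993625, 0.5199)  len=1.4410
  (v9,v13,v10) [++-] → (-1.56943, 1.04155, 0.5199)–(-0.442797, 1.93996, 0.5199)  len=1.4410
  (v10,v13,v14) [-+-] → (-1.56943, 1.04155, 0.5199)–(-1.79285, 0.863375, 0.5199)  len=0.2858
  (v12,v16,v13) [--+] → (-2.06332, 0.447351, 0.5199)–(-2.06332, 0.993625, 0.5199)  len=0.5463
  (v13,v16,v17) [+-+] → (-2.06332, 0.447351, 0.5199)–(-2.06332, -0.993625, 0.5199)  len=1.4410
  (v13,v17,v14) [++-] → (-1.79285, -0.577602, 0.5199)–(-1.79285, 0.863375, 0.5199)  len=1.4410
  (v14,v17,v18) [-+-] → (-1.79285, -0.577602, 0.5199)–(-1.79285, -0.863375, 0.5199)  len=0.2858
  (v16,v20,v17) [--+] → (-1.63623, -1.33422, 0.5199)–(-2.06332, -0.993625, 0.5199)  len=0.5463
  (v17,v20,v21) [+-+] → (-1.63623, -1.33422, 0.5199)–(-0.509603, -2.23264, 0.5199)  len=1.4410
  (v17,v21,v18) [++-] → (-0.666222, -1.76179, 0.5199)–(-1.79285, -0.863375, 0.5199)  len=1.4410
  (v18,v21,v22) [-+-] → (-0.666222, -1.76179, 0.5199)–(-0.442797, -1.93996, 0.5199)  len=0.2858
  (v20,v24,v21) [--+] → (0.0229833, -2.11108, 0.5199)–(-0.509603, -2.23264, 0.5199)  len=0.5463
  (v21,v24,v25) [+-+] → (0.0229833, -2.11108, 0.5199)–(1.42788, -1.79045, 0.5199)  len=1.4410
  (v21,v25,v22) [++-] → (0.962097, -1.61933, 0.5199)–(-0.442797, -1.93996, 0.5199)  len=1.4410
  (v22,v25,v26) [-+-] → (0.962097, -1.61933, 0.5199)–(1.2407, -1.55575, 0.5199)  len=0.2858
  (v24,v0,v25) [--+] → (1.6649, -1.29828, 0.5199)–(1.42788, -1.79045, 0.5199)  len=0.5463
  (v25,v0,v1) [+-+] → (1.6649, -1.29828, 0.5199)–(2.2901, 0, 0.5199)  len=1.4410
  (v25,v1,v26) [++-] → (1.8659, -0.257478, 0.5199)–(1.2407, -1.55575, 0.5199)  len=1.4410
  (v26,v1,v2) [-+-] → (1.8659, -0.257478, 0.5199)–(1.9899, 0, 0.5199)  len=0.2858

Chained into 2 loop(s):
  loop 1: 14 segments, perimeter = 13.9109
  loop 2: 14 segments, perimeter = 12.0873
Total perimeter = 25.998

loops=2 perimeter=25.998


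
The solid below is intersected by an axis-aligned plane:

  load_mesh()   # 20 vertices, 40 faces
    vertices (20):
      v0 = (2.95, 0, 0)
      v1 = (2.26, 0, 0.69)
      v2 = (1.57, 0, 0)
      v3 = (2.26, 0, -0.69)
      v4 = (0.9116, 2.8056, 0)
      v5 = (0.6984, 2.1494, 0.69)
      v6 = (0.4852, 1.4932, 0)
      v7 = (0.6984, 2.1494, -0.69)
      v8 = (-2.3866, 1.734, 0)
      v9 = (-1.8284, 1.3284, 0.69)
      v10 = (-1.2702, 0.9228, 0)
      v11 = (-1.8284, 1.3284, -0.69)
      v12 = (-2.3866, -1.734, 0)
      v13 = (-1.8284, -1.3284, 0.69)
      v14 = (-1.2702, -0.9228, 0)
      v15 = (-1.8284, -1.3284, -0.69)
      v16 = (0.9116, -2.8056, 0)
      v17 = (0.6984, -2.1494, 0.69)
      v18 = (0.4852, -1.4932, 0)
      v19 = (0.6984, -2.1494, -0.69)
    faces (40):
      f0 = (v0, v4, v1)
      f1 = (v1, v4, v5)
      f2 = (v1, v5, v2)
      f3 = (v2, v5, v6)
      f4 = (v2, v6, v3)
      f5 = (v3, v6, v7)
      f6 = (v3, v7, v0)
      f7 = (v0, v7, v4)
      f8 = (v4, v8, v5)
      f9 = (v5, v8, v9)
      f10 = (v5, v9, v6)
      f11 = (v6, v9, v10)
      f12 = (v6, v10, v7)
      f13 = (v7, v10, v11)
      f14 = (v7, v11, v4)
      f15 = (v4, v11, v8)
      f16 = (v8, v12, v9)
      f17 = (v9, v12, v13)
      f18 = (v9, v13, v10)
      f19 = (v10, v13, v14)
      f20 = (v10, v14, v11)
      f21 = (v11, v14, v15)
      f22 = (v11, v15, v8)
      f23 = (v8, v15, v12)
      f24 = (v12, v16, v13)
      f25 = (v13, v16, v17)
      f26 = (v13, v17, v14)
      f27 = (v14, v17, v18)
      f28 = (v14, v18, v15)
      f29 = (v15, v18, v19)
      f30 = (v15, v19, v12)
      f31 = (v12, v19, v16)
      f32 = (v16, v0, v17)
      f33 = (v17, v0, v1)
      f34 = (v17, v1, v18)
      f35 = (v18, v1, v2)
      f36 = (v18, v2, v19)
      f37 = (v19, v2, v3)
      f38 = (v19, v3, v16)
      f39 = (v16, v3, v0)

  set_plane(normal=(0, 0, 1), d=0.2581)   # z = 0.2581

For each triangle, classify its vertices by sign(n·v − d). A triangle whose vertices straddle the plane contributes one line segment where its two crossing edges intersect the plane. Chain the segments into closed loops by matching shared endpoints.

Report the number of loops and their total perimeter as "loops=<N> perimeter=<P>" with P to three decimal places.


loops=2 perimeter=26.568

Straddling triangles (20 of 40):
  (v0,v4,v1) [--+] → (1.41598, 1.75614, 0.2581)–(2.6919, 0, 0.2581)  len=2.1707
  (v1,v4,v5) [+-+] → (1.41598, 1.75614, 0.2581)–(0.831851, 2.56014, 0.2581)  len=0.9938
  (v1,v5,v2) [++-] → (1.24397, 0.804, 0.2581)–(1.8281, 0, 0.2581)  len=0.9938
  (v2,v5,v6) [-+-] → (1.24397, 0.804, 0.2581)–(0.564949, 1.73866, 0.2581)  len=1.1553
  (v4,v8,v5) [--+] → (-1.23263, 1.88938, 0.2581)–(0.831851, 2.56014, 0.2581)  len=2.1707
  (v5,v8,v9) [+-+] → (-1.23263, 1.88938, 0.2581)–(-2.1778, 1.58228, 0.2581)  len=0.9938
  (v5,v9,v6) [++-] → (-0.380221, 1.43156, 0.2581)–(0.564949, 1.73866, 0.2581)  len=0.9938
  (v6,v9,v10) [-+-] → (-0.380221, 1.43156, 0.2581)–(-1.479, 1.07452, 0.2581)  len=1.1553
  (v8,v12,v9) [--+] → (-2.1778, -0.588485, 0.2581)–(-2.1778, 1.58228, 0.2581)  len=2.1708
  (v9,v12,v13) [+-+] → (-2.1778, -0.588485, 0.2581)–(-2.1778, -1.58228, 0.2581)  len=0.9938
  (v9,v13,v10) [++-] → (-1.479, 0.0807207, 0.2581)–(-1.479, 1.07452, 0.2581)  len=0.9938
  (v10,v13,v14) [-+-] → (-1.479, 0.0807207, 0.2581)–(-1.479, -1.07452, 0.2581)  len=1.1552
  (v12,v16,v13) [--+] → (-0.113319, -2.25304, 0.2581)–(-2.1778, -1.58228, 0.2581)  len=2.1707
  (v13,v16,v17) [+-+] → (-0.113319, -2.25304, 0.2581)–(0.831851, -2.56014, 0.2581)  len=0.9938
  (v13,v17,v14) [++-] → (-0.533829, -1.38162, 0.2581)–(-1.479, -1.07452, 0.2581)  len=0.9938
  (v14,v17,v18) [-+-] → (-0.533829, -1.38162, 0.2581)–(0.564949, -1.73866, 0.2581)  len=1.1553
  (v16,v0,v17) [--+] → (2.10777, -0.804, 0.2581)–(0.831851, -2.56014, 0.2581)  len=2.1707
  (v17,v0,v1) [+-+] → (2.10777, -0.804, 0.2581)–(2.6919, 0, 0.2581)  len=0.9938
  (v17,v1,v18) [++-] → (1.14908, -0.934657, 0.2581)–(0.564949, -1.73866, 0.2581)  len=0.9938
  (v18,v1,v2) [-+-] → (1.14908, -0.934657, 0.2581)–(1.8281, 0, 0.2581)  len=1.1553

Chained into 2 loop(s):
  loop 1: 10 segments, perimeter = 15.8226
  loop 2: 10 segments, perimeter = 10.7454
Total perimeter = 26.568
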